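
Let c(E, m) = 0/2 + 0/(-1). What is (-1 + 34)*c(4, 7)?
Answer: 0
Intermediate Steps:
c(E, m) = 0 (c(E, m) = 0*(½) + 0*(-1) = 0 + 0 = 0)
(-1 + 34)*c(4, 7) = (-1 + 34)*0 = 33*0 = 0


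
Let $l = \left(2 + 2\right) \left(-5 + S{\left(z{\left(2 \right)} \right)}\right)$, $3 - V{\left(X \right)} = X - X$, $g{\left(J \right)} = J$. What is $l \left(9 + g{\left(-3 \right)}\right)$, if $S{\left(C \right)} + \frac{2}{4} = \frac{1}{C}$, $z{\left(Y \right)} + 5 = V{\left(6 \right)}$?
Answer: $-144$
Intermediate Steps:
$V{\left(X \right)} = 3$ ($V{\left(X \right)} = 3 - \left(X - X\right) = 3 - 0 = 3 + 0 = 3$)
$z{\left(Y \right)} = -2$ ($z{\left(Y \right)} = -5 + 3 = -2$)
$S{\left(C \right)} = - \frac{1}{2} + \frac{1}{C}$
$l = -24$ ($l = \left(2 + 2\right) \left(-5 + \frac{2 - -2}{2 \left(-2\right)}\right) = 4 \left(-5 + \frac{1}{2} \left(- \frac{1}{2}\right) \left(2 + 2\right)\right) = 4 \left(-5 + \frac{1}{2} \left(- \frac{1}{2}\right) 4\right) = 4 \left(-5 - 1\right) = 4 \left(-6\right) = -24$)
$l \left(9 + g{\left(-3 \right)}\right) = - 24 \left(9 - 3\right) = \left(-24\right) 6 = -144$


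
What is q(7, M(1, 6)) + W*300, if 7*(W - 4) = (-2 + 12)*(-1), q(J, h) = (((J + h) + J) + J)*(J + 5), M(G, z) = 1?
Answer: 7248/7 ≈ 1035.4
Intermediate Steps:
q(J, h) = (5 + J)*(h + 3*J) (q(J, h) = ((h + 2*J) + J)*(5 + J) = (h + 3*J)*(5 + J) = (5 + J)*(h + 3*J))
W = 18/7 (W = 4 + ((-2 + 12)*(-1))/7 = 4 + (10*(-1))/7 = 4 + (1/7)*(-10) = 4 - 10/7 = 18/7 ≈ 2.5714)
q(7, M(1, 6)) + W*300 = (3*7**2 + 5*1 + 15*7 + 7*1) + (18/7)*300 = (3*49 + 5 + 105 + 7) + 5400/7 = (147 + 5 + 105 + 7) + 5400/7 = 264 + 5400/7 = 7248/7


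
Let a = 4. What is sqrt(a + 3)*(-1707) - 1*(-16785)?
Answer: 16785 - 1707*sqrt(7) ≈ 12269.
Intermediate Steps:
sqrt(a + 3)*(-1707) - 1*(-16785) = sqrt(4 + 3)*(-1707) - 1*(-16785) = sqrt(7)*(-1707) + 16785 = -1707*sqrt(7) + 16785 = 16785 - 1707*sqrt(7)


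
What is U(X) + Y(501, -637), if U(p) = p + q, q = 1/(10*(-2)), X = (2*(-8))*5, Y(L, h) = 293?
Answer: 4259/20 ≈ 212.95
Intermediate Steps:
X = -80 (X = -16*5 = -80)
q = -1/20 (q = 1/(-20) = -1/20 ≈ -0.050000)
U(p) = -1/20 + p (U(p) = p - 1/20 = -1/20 + p)
U(X) + Y(501, -637) = (-1/20 - 80) + 293 = -1601/20 + 293 = 4259/20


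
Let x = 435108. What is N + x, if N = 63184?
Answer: 498292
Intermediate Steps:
N + x = 63184 + 435108 = 498292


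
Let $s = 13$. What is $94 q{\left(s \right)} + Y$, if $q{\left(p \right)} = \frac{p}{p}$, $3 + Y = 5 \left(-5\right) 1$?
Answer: $66$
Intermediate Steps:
$Y = -28$ ($Y = -3 + 5 \left(-5\right) 1 = -3 - 25 = -28$)
$q{\left(p \right)} = 1$
$94 q{\left(s \right)} + Y = 94 \cdot 1 - 28 = 94 - 28 = 66$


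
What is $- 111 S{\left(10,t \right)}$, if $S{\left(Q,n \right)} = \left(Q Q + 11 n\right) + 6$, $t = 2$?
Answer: $-14208$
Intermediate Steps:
$S{\left(Q,n \right)} = 6 + Q^{2} + 11 n$ ($S{\left(Q,n \right)} = \left(Q^{2} + 11 n\right) + 6 = 6 + Q^{2} + 11 n$)
$- 111 S{\left(10,t \right)} = - 111 \left(6 + 10^{2} + 11 \cdot 2\right) = - 111 \left(6 + 100 + 22\right) = \left(-111\right) 128 = -14208$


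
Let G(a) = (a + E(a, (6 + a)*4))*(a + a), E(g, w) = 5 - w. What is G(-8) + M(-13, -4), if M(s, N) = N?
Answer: -84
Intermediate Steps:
G(a) = 2*a*(-19 - 3*a) (G(a) = (a + (5 - (6 + a)*4))*(a + a) = (a + (5 - (24 + 4*a)))*(2*a) = (a + (5 + (-24 - 4*a)))*(2*a) = (a + (-19 - 4*a))*(2*a) = (-19 - 3*a)*(2*a) = 2*a*(-19 - 3*a))
G(-8) + M(-13, -4) = -2*(-8)*(19 + 3*(-8)) - 4 = -2*(-8)*(19 - 24) - 4 = -2*(-8)*(-5) - 4 = -80 - 4 = -84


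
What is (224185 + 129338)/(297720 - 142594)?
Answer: 353523/155126 ≈ 2.2789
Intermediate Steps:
(224185 + 129338)/(297720 - 142594) = 353523/155126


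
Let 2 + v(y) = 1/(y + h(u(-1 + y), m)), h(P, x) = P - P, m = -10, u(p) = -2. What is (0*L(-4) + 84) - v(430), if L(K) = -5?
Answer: 36979/430 ≈ 85.998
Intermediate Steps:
h(P, x) = 0
v(y) = -2 + 1/y (v(y) = -2 + 1/(y + 0) = -2 + 1/y)
(0*L(-4) + 84) - v(430) = (0*(-5) + 84) - (-2 + 1/430) = (0 + 84) - (-2 + 1/430) = 84 - 1*(-859/430) = 84 + 859/430 = 36979/430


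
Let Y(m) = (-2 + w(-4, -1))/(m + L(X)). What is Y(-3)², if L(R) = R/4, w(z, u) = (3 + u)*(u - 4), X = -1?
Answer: 2304/169 ≈ 13.633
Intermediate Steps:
w(z, u) = (-4 + u)*(3 + u) (w(z, u) = (3 + u)*(-4 + u) = (-4 + u)*(3 + u))
L(R) = R/4 (L(R) = R*(¼) = R/4)
Y(m) = -12/(-¼ + m) (Y(m) = (-2 + (-12 + (-1)² - 1*(-1)))/(m + (¼)*(-1)) = (-2 + (-12 + 1 + 1))/(m - ¼) = (-2 - 10)/(-¼ + m) = -12/(-¼ + m))
Y(-3)² = (-48/(-1 + 4*(-3)))² = (-48/(-1 - 12))² = (-48/(-13))² = (-48*(-1/13))² = (48/13)² = 2304/169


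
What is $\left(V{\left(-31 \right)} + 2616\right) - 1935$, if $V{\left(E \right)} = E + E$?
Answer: $619$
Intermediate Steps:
$V{\left(E \right)} = 2 E$
$\left(V{\left(-31 \right)} + 2616\right) - 1935 = \left(2 \left(-31\right) + 2616\right) - 1935 = \left(-62 + 2616\right) - 1935 = 2554 - 1935 = 619$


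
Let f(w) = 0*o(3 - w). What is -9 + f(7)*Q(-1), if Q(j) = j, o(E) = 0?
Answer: -9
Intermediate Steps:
f(w) = 0 (f(w) = 0*0 = 0)
-9 + f(7)*Q(-1) = -9 + 0*(-1) = -9 + 0 = -9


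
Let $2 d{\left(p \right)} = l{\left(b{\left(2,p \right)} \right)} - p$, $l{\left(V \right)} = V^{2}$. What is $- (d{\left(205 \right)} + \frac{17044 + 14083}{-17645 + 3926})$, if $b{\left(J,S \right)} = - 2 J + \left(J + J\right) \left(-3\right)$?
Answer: $- \frac{37495}{1614} \approx -23.231$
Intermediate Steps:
$b{\left(J,S \right)} = - 8 J$ ($b{\left(J,S \right)} = - 2 J + 2 J \left(-3\right) = - 2 J - 6 J = - 8 J$)
$d{\left(p \right)} = 128 - \frac{p}{2}$ ($d{\left(p \right)} = \frac{\left(\left(-8\right) 2\right)^{2} - p}{2} = \frac{\left(-16\right)^{2} - p}{2} = \frac{256 - p}{2} = 128 - \frac{p}{2}$)
$- (d{\left(205 \right)} + \frac{17044 + 14083}{-17645 + 3926}) = - (\left(128 - \frac{205}{2}\right) + \frac{17044 + 14083}{-17645 + 3926}) = - (\left(128 - \frac{205}{2}\right) + \frac{31127}{-13719}) = - (\frac{51}{2} + 31127 \left(- \frac{1}{13719}\right)) = - (\frac{51}{2} - \frac{1831}{807}) = \left(-1\right) \frac{37495}{1614} = - \frac{37495}{1614}$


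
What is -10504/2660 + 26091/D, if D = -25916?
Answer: -4495049/907060 ≈ -4.9556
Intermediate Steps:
-10504/2660 + 26091/D = -10504/2660 + 26091/(-25916) = -10504*1/2660 + 26091*(-1/25916) = -2626/665 - 26091/25916 = -4495049/907060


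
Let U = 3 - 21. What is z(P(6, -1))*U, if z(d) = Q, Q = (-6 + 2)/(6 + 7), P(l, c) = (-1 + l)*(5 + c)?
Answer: 72/13 ≈ 5.5385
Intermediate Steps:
Q = -4/13 ≈ -0.30769
z(d) = -4/13
U = -18
z(P(6, -1))*U = -4/13*(-18) = 72/13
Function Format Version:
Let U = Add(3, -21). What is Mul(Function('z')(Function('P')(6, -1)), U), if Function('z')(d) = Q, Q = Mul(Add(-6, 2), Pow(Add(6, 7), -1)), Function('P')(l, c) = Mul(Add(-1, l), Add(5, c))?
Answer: Rational(72, 13) ≈ 5.5385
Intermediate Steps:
Q = Rational(-4, 13) (Q = Mul(-4, Pow(13, -1)) = Mul(-4, Rational(1, 13)) = Rational(-4, 13) ≈ -0.30769)
Function('z')(d) = Rational(-4, 13)
U = -18
Mul(Function('z')(Function('P')(6, -1)), U) = Mul(Rational(-4, 13), -18) = Rational(72, 13)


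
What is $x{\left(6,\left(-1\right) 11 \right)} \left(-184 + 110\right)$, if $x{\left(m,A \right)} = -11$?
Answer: $814$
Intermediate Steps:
$x{\left(6,\left(-1\right) 11 \right)} \left(-184 + 110\right) = - 11 \left(-184 + 110\right) = \left(-11\right) \left(-74\right) = 814$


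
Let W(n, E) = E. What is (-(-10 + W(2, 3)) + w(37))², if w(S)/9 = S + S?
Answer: 452929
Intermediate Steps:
w(S) = 18*S (w(S) = 9*(S + S) = 9*(2*S) = 18*S)
(-(-10 + W(2, 3)) + w(37))² = (-(-10 + 3) + 18*37)² = (-1*(-7) + 666)² = (7 + 666)² = 673² = 452929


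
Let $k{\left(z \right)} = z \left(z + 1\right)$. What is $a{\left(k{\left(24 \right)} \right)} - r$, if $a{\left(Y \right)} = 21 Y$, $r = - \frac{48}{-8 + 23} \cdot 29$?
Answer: $\frac{63464}{5} \approx 12693.0$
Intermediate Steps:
$k{\left(z \right)} = z \left(1 + z\right)$
$r = - \frac{464}{5}$ ($r = - \frac{48}{15} \cdot 29 = \left(-48\right) \frac{1}{15} \cdot 29 = \left(- \frac{16}{5}\right) 29 = - \frac{464}{5} \approx -92.8$)
$a{\left(k{\left(24 \right)} \right)} - r = 21 \cdot 24 \left(1 + 24\right) - - \frac{464}{5} = 21 \cdot 24 \cdot 25 + \frac{464}{5} = 21 \cdot 600 + \frac{464}{5} = 12600 + \frac{464}{5} = \frac{63464}{5}$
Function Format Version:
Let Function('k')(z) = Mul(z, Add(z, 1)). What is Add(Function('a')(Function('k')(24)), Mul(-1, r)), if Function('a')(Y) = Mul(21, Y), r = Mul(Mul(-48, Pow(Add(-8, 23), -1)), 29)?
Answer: Rational(63464, 5) ≈ 12693.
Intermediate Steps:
Function('k')(z) = Mul(z, Add(1, z))
r = Rational(-464, 5) (r = Mul(Mul(-48, Pow(15, -1)), 29) = Mul(Mul(-48, Rational(1, 15)), 29) = Mul(Rational(-16, 5), 29) = Rational(-464, 5) ≈ -92.800)
Add(Function('a')(Function('k')(24)), Mul(-1, r)) = Add(Mul(21, Mul(24, Add(1, 24))), Mul(-1, Rational(-464, 5))) = Add(Mul(21, Mul(24, 25)), Rational(464, 5)) = Add(Mul(21, 600), Rational(464, 5)) = Add(12600, Rational(464, 5)) = Rational(63464, 5)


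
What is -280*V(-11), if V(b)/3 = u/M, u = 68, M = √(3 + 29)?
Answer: -7140*√2 ≈ -10097.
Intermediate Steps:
M = 4*√2 (M = √32 = 4*√2 ≈ 5.6569)
V(b) = 51*√2/2 (V(b) = 3*(68/((4*√2))) = 3*(68*(√2/8)) = 3*(17*√2/2) = 51*√2/2)
-280*V(-11) = -7140*√2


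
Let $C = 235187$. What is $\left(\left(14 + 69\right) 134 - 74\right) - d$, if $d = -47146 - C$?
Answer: $293381$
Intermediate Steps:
$d = -282333$ ($d = -47146 - 235187 = -282333$)
$\left(\left(14 + 69\right) 134 - 74\right) - d = \left(\left(14 + 69\right) 134 - 74\right) - -282333 = \left(83 \cdot 134 - 74\right) + 282333 = \left(11122 - 74\right) + 282333 = 11048 + 282333 = 293381$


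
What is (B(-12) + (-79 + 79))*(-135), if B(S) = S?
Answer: 1620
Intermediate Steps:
(B(-12) + (-79 + 79))*(-135) = (-12 + (-79 + 79))*(-135) = (-12 + 0)*(-135) = -12*(-135) = 1620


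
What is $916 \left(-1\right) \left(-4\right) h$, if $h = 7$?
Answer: $25648$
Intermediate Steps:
$916 \left(-1\right) \left(-4\right) h = 916 \left(-1\right) \left(-4\right) 7 = 916 \cdot 4 \cdot 7 = 916 \cdot 28 = 25648$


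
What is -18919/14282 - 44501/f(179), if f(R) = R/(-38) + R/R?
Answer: 24148737137/2013762 ≈ 11992.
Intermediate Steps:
f(R) = 1 - R/38 (f(R) = R*(-1/38) + 1 = -R/38 + 1 = 1 - R/38)
-18919/14282 - 44501/f(179) = -18919/14282 - 44501/(1 - 1/38*179) = -18919*1/14282 - 44501/(1 - 179/38) = -18919/14282 - 44501/(-141/38) = -18919/14282 - 44501*(-38/141) = -18919/14282 + 1691038/141 = 24148737137/2013762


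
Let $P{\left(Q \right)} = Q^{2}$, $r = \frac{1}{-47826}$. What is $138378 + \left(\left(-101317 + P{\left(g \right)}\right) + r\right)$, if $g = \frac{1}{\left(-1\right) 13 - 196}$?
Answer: $\frac{77423672064011}{2089087506} \approx 37061.0$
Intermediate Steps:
$g = - \frac{1}{209}$ ($g = \frac{1}{-13 - 196} = \frac{1}{-209} = - \frac{1}{209} \approx -0.0047847$)
$r = - \frac{1}{47826} \approx -2.0909 \cdot 10^{-5}$
$138378 + \left(\left(-101317 + P{\left(g \right)}\right) + r\right) = 138378 - \left(\frac{4845586843}{47826} - \frac{1}{43681}\right) = 138378 + \left(\left(-101317 + \frac{1}{43681}\right) - \frac{1}{47826}\right) = 138378 - \frac{211660078841257}{2089087506} = \frac{77423672064011}{2089087506}$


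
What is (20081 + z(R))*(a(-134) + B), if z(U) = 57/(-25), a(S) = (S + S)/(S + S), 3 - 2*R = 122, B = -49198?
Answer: -24695319696/25 ≈ -9.8781e+8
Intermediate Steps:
R = -119/2 (R = 3/2 - 1/2*122 = 3/2 - 61 = -119/2 ≈ -59.500)
a(S) = 1 (a(S) = (2*S)/((2*S)) = (2*S)*(1/(2*S)) = 1)
z(U) = -57/25 (z(U) = 57*(-1/25) = -57/25)
(20081 + z(R))*(a(-134) + B) = (20081 - 57/25)*(1 - 49198) = (501968/25)*(-49197) = -24695319696/25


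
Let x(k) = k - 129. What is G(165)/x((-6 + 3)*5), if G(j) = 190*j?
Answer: -5225/24 ≈ -217.71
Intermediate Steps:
x(k) = -129 + k
G(165)/x((-6 + 3)*5) = (190*165)/(-129 + (-6 + 3)*5) = 31350/(-129 - 3*5) = 31350/(-129 - 15) = 31350/(-144) = 31350*(-1/144) = -5225/24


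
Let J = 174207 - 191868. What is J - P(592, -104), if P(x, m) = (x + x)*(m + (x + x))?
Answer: -1296381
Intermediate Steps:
P(x, m) = 2*x*(m + 2*x) (P(x, m) = (2*x)*(m + 2*x) = 2*x*(m + 2*x))
J = -17661
J - P(592, -104) = -17661 - 2*592*(-104 + 2*592) = -17661 - 2*592*(-104 + 1184) = -17661 - 2*592*1080 = -17661 - 1*1278720 = -17661 - 1278720 = -1296381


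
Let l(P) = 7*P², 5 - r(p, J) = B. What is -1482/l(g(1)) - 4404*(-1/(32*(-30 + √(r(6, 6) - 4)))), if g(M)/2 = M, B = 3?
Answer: -1452369/25256 - 1101*I*√2/7216 ≈ -57.506 - 0.21578*I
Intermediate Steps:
g(M) = 2*M
r(p, J) = 2 (r(p, J) = 5 - 1*3 = 5 - 3 = 2)
-1482/l(g(1)) - 4404*(-1/(32*(-30 + √(r(6, 6) - 4)))) = -1482/(7*(2*1)²) - 4404*(-1/(32*(-30 + √(2 - 4)))) = -1482/(7*2²) - 4404*(-1/(32*(-30 + √(-2)))) = -1482/(7*4) - 4404*(-1/(32*(-30 + I*√2))) = -1482/28 - 4404/(960 - 32*I*√2) = -1482*1/28 - 4404/(960 - 32*I*√2) = -741/14 - 4404/(960 - 32*I*√2)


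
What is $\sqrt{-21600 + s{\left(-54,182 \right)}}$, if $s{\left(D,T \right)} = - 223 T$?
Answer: $i \sqrt{62186} \approx 249.37 i$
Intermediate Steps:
$\sqrt{-21600 + s{\left(-54,182 \right)}} = \sqrt{-21600 - 40586} = \sqrt{-62186} = i \sqrt{62186}$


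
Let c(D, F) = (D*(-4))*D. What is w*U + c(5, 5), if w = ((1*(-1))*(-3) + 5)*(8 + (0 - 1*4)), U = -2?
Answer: -164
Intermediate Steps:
c(D, F) = -4*D² (c(D, F) = (-4*D)*D = -4*D²)
w = 32 (w = (-1*(-3) + 5)*(8 + (0 - 4)) = (3 + 5)*(8 - 4) = 8*4 = 32)
w*U + c(5, 5) = 32*(-2) - 4*5² = -64 - 4*25 = -64 - 100 = -164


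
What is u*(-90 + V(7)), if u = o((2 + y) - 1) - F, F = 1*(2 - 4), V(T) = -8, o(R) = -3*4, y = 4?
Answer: 980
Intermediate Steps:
o(R) = -12
F = -2 (F = 1*(-2) = -2)
u = -10 (u = -12 - 1*(-2) = -12 + 2 = -10)
u*(-90 + V(7)) = -10*(-90 - 8) = -10*(-98) = 980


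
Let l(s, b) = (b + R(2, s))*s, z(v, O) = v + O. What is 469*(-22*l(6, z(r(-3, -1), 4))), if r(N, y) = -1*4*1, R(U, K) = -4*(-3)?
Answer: -742896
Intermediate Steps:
R(U, K) = 12
r(N, y) = -4 (r(N, y) = -4*1 = -4)
z(v, O) = O + v
l(s, b) = s*(12 + b) (l(s, b) = (b + 12)*s = (12 + b)*s = s*(12 + b))
469*(-22*l(6, z(r(-3, -1), 4))) = 469*(-132*(12 + (4 - 4))) = 469*(-132*(12 + 0)) = 469*(-132*12) = 469*(-22*72) = 469*(-1584) = -742896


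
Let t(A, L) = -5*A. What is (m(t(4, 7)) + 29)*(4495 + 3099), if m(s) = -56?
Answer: -205038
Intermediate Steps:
(m(t(4, 7)) + 29)*(4495 + 3099) = (-56 + 29)*(4495 + 3099) = -27*7594 = -205038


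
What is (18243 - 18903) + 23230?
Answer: 22570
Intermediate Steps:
(18243 - 18903) + 23230 = -660 + 23230 = 22570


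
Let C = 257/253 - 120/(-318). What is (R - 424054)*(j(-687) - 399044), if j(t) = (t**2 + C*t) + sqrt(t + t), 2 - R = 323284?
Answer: -721192301938608/13409 - 747336*I*sqrt(1374) ≈ -5.3784e+10 - 2.7702e+7*I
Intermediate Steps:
R = -323282 (R = 2 - 1*323284 = 2 - 323284 = -323282)
C = 18681/13409 (C = 257*(1/253) - 120*(-1/318) = 257/253 + 20/53 = 18681/13409 ≈ 1.3932)
j(t) = t**2 + 18681*t/13409 + sqrt(2)*sqrt(t) (j(t) = (t**2 + 18681*t/13409) + sqrt(t + t) = (t**2 + 18681*t/13409) + sqrt(2*t) = (t**2 + 18681*t/13409) + sqrt(2)*sqrt(t) = t**2 + 18681*t/13409 + sqrt(2)*sqrt(t))
(R - 424054)*(j(-687) - 399044) = (-323282 - 424054)*(((-687)**2 + (18681/13409)*(-687) + sqrt(2)*sqrt(-687)) - 399044) = -747336*((471969 - 12833847/13409 + sqrt(2)*(I*sqrt(687))) - 399044) = -747336*((471969 - 12833847/13409 + I*sqrt(1374)) - 399044) = -747336*((6315798474/13409 + I*sqrt(1374)) - 399044) = -747336*(965017478/13409 + I*sqrt(1374)) = -721192301938608/13409 - 747336*I*sqrt(1374)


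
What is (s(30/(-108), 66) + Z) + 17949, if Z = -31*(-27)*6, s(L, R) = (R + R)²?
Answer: 40395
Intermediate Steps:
s(L, R) = 4*R² (s(L, R) = (2*R)² = 4*R²)
Z = 5022 (Z = 837*6 = 5022)
(s(30/(-108), 66) + Z) + 17949 = (4*66² + 5022) + 17949 = (4*4356 + 5022) + 17949 = (17424 + 5022) + 17949 = 22446 + 17949 = 40395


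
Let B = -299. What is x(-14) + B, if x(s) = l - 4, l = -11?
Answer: -314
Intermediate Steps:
x(s) = -15 (x(s) = -11 - 4 = -15)
x(-14) + B = -15 - 299 = -314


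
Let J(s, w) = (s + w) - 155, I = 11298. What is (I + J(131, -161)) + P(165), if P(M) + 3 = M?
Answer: 11275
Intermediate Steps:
P(M) = -3 + M
J(s, w) = -155 + s + w
(I + J(131, -161)) + P(165) = (11298 + (-155 + 131 - 161)) + (-3 + 165) = (11298 - 185) + 162 = 11113 + 162 = 11275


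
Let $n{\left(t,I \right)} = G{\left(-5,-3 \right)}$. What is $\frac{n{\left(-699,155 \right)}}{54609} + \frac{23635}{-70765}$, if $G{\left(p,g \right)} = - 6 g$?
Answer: $- \frac{85960663}{257627059} \approx -0.33366$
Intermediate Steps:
$n{\left(t,I \right)} = 18$ ($n{\left(t,I \right)} = \left(-6\right) \left(-3\right) = 18$)
$\frac{n{\left(-699,155 \right)}}{54609} + \frac{23635}{-70765} = \frac{18}{54609} + \frac{23635}{-70765} = 18 \cdot \frac{1}{54609} + 23635 \left(- \frac{1}{70765}\right) = \frac{6}{18203} - \frac{4727}{14153} = - \frac{85960663}{257627059}$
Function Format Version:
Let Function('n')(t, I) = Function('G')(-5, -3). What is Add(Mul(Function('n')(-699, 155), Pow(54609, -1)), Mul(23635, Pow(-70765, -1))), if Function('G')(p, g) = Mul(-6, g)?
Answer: Rational(-85960663, 257627059) ≈ -0.33366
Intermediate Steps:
Function('n')(t, I) = 18 (Function('n')(t, I) = Mul(-6, -3) = 18)
Add(Mul(Function('n')(-699, 155), Pow(54609, -1)), Mul(23635, Pow(-70765, -1))) = Add(Mul(18, Pow(54609, -1)), Mul(23635, Pow(-70765, -1))) = Add(Mul(18, Rational(1, 54609)), Mul(23635, Rational(-1, 70765))) = Add(Rational(6, 18203), Rational(-4727, 14153)) = Rational(-85960663, 257627059)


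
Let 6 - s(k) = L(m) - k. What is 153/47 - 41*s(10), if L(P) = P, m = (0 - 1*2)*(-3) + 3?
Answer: -13336/47 ≈ -283.74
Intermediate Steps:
m = 9 (m = (0 - 2)*(-3) + 3 = -2*(-3) + 3 = 6 + 3 = 9)
s(k) = -3 + k (s(k) = 6 - (9 - k) = 6 + (-9 + k) = -3 + k)
153/47 - 41*s(10) = 153/47 - 41*(-3 + 10) = 153*(1/47) - 41*7 = 153/47 - 287 = -13336/47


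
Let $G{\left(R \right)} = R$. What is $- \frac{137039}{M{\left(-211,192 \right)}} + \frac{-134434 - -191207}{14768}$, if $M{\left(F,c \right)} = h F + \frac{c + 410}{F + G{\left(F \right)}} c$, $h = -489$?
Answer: $\frac{61976210873}{24665941872} \approx 2.5126$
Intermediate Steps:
$M{\left(F,c \right)} = - 489 F + \frac{c \left(410 + c\right)}{2 F}$ ($M{\left(F,c \right)} = - 489 F + \frac{c + 410}{F + F} c = - 489 F + \frac{410 + c}{2 F} c = - 489 F + \frac{c \left(410 + c\right)}{2 F}$)
$- \frac{137039}{M{\left(-211,192 \right)}} + \frac{-134434 - -191207}{14768} = - \frac{137039}{\frac{1}{2} \frac{1}{-211} \left(192^{2} - 978 \left(-211\right)^{2} + 410 \cdot 192\right)} + \frac{-134434 - -191207}{14768} = - \frac{137039}{\frac{1}{2} \left(- \frac{1}{211}\right) \left(36864 - 43541538 + 78720\right)} + \left(-134434 + 191207\right) \frac{1}{14768} = - \frac{137039}{\frac{1}{2} \left(- \frac{1}{211}\right) \left(36864 - 43541538 + 78720\right)} + 56773 \cdot \frac{1}{14768} = - \frac{137039}{\frac{1}{2} \left(- \frac{1}{211}\right) \left(-43425954\right)} + \frac{56773}{14768} = - \frac{137039}{\frac{21712977}{211}} + \frac{56773}{14768} = \left(-137039\right) \frac{211}{21712977} + \frac{56773}{14768} = - \frac{28915229}{21712977} + \frac{56773}{14768} = \frac{61976210873}{24665941872}$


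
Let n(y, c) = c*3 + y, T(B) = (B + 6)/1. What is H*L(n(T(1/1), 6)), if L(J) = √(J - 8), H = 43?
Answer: 43*√17 ≈ 177.29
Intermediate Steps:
T(B) = 6 + B (T(B) = (6 + B)*1 = 6 + B)
n(y, c) = y + 3*c (n(y, c) = 3*c + y = y + 3*c)
L(J) = √(-8 + J)
H*L(n(T(1/1), 6)) = 43*√(-8 + ((6 + 1/1) + 3*6)) = 43*√(-8 + ((6 + 1) + 18)) = 43*√(-8 + (7 + 18)) = 43*√(-8 + 25) = 43*√17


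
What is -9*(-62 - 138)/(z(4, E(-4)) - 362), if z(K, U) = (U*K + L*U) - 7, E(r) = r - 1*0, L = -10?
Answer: -120/23 ≈ -5.2174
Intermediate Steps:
E(r) = r (E(r) = r + 0 = r)
z(K, U) = -7 - 10*U + K*U (z(K, U) = (U*K - 10*U) - 7 = (K*U - 10*U) - 7 = (-10*U + K*U) - 7 = -7 - 10*U + K*U)
-9*(-62 - 138)/(z(4, E(-4)) - 362) = -9*(-62 - 138)/((-7 - 10*(-4) + 4*(-4)) - 362) = -(-1800)/((-7 + 40 - 16) - 362) = -(-1800)/(17 - 362) = -(-1800)/(-345) = -(-1800)*(-1)/345 = -9*40/69 = -120/23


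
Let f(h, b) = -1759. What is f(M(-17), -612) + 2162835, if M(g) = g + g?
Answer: 2161076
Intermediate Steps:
M(g) = 2*g
f(M(-17), -612) + 2162835 = -1759 + 2162835 = 2161076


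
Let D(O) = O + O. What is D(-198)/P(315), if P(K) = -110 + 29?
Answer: 44/9 ≈ 4.8889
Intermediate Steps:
D(O) = 2*O
P(K) = -81
D(-198)/P(315) = (2*(-198))/(-81) = -396*(-1/81) = 44/9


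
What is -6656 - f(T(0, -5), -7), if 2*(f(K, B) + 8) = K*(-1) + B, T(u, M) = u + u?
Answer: -13289/2 ≈ -6644.5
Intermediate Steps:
T(u, M) = 2*u
f(K, B) = -8 + B/2 - K/2 (f(K, B) = -8 + (K*(-1) + B)/2 = -8 + (-K + B)/2 = -8 + (B - K)/2 = -8 + (B/2 - K/2) = -8 + B/2 - K/2)
-6656 - f(T(0, -5), -7) = -6656 - (-8 + (½)*(-7) - 0) = -6656 - (-8 - 7/2 - ½*0) = -6656 - (-8 - 7/2 + 0) = -6656 - 1*(-23/2) = -6656 + 23/2 = -13289/2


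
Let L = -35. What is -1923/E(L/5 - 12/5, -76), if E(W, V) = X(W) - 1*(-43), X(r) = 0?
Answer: -1923/43 ≈ -44.721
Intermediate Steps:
E(W, V) = 43 (E(W, V) = 0 - 1*(-43) = 0 + 43 = 43)
-1923/E(L/5 - 12/5, -76) = -1923/43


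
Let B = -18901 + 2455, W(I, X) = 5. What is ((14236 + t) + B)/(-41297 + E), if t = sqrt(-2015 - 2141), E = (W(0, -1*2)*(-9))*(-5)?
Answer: 65/1208 - I*sqrt(1039)/20536 ≈ 0.053808 - 0.0015696*I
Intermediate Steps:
B = -16446
E = 225 (E = (5*(-9))*(-5) = -45*(-5) = 225)
t = 2*I*sqrt(1039) (t = sqrt(-4156) = 2*I*sqrt(1039) ≈ 64.467*I)
((14236 + t) + B)/(-41297 + E) = ((14236 + 2*I*sqrt(1039)) - 16446)/(-41297 + 225) = (-2210 + 2*I*sqrt(1039))/(-41072) = (-2210 + 2*I*sqrt(1039))*(-1/41072) = 65/1208 - I*sqrt(1039)/20536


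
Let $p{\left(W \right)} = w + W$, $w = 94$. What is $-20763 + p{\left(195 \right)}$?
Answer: $-20474$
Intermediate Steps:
$p{\left(W \right)} = 94 + W$
$-20763 + p{\left(195 \right)} = -20763 + \left(94 + 195\right) = -20763 + 289 = -20474$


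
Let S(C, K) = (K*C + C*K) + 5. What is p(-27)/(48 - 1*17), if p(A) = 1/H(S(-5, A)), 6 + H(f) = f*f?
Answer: 1/2344189 ≈ 4.2659e-7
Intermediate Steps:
S(C, K) = 5 + 2*C*K (S(C, K) = (C*K + C*K) + 5 = 2*C*K + 5 = 5 + 2*C*K)
H(f) = -6 + f² (H(f) = -6 + f*f = -6 + f²)
p(A) = 1/(-6 + (5 - 10*A)²) (p(A) = 1/(-6 + (5 + 2*(-5)*A)²) = 1/(-6 + (5 - 10*A)²))
p(-27)/(48 - 1*17) = 1/((-6 + 25*(-1 + 2*(-27))²)*(48 - 1*17)) = 1/((-6 + 25*(-1 - 54)²)*(48 - 17)) = 1/(-6 + 25*(-55)²*31) = (1/31)/(-6 + 25*3025) = (1/31)/(-6 + 75625) = (1/31)/75619 = (1/75619)*(1/31) = 1/2344189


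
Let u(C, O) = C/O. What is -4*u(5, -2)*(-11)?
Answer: -110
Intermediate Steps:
-4*u(5, -2)*(-11) = -20/(-2)*(-11) = -20*(-1)/2*(-11) = -4*(-5/2)*(-11) = 10*(-11) = -110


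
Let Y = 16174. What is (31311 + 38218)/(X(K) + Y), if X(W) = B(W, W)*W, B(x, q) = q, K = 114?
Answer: 69529/29170 ≈ 2.3836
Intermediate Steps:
X(W) = W**2 (X(W) = W*W = W**2)
(31311 + 38218)/(X(K) + Y) = (31311 + 38218)/(114**2 + 16174) = 69529/(12996 + 16174) = 69529/29170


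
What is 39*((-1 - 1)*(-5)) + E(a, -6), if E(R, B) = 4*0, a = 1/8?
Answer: 390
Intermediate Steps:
a = 1/8 ≈ 0.12500
E(R, B) = 0
39*((-1 - 1)*(-5)) + E(a, -6) = 39*((-1 - 1)*(-5)) + 0 = 39*(-2*(-5)) + 0 = 39*10 + 0 = 390 + 0 = 390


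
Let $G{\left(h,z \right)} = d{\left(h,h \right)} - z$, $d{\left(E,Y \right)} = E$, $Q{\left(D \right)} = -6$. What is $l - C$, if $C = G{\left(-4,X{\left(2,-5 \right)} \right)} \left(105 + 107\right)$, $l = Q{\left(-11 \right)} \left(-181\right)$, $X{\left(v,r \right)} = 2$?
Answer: $2358$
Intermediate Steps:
$l = 1086$ ($l = \left(-6\right) \left(-181\right) = 1086$)
$G{\left(h,z \right)} = h - z$
$C = -1272$ ($C = \left(-4 - 2\right) \left(105 + 107\right) = \left(-4 - 2\right) 212 = \left(-6\right) 212 = -1272$)
$l - C = 1086 - -1272 = 1086 + 1272 = 2358$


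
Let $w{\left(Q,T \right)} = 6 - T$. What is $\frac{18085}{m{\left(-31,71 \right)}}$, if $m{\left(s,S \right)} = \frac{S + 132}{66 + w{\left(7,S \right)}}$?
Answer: $\frac{18085}{203} \approx 89.089$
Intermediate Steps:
$m{\left(s,S \right)} = \frac{132 + S}{72 - S}$ ($m{\left(s,S \right)} = \frac{S + 132}{66 - \left(-6 + S\right)} = \frac{132 + S}{72 - S}$)
$\frac{18085}{m{\left(-31,71 \right)}} = \frac{18085}{\frac{1}{-72 + 71} \left(-132 - 71\right)} = \frac{18085}{\frac{1}{-1} \left(-132 - 71\right)} = \frac{18085}{\left(-1\right) \left(-203\right)} = \frac{18085}{203}$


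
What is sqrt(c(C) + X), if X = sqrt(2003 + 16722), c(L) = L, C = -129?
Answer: sqrt(-129 + 5*sqrt(749)) ≈ 2.7999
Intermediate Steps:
X = 5*sqrt(749) (X = sqrt(18725) = 5*sqrt(749) ≈ 136.84)
sqrt(c(C) + X) = sqrt(-129 + 5*sqrt(749))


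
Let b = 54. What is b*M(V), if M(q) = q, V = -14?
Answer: -756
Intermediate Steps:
b*M(V) = 54*(-14) = -756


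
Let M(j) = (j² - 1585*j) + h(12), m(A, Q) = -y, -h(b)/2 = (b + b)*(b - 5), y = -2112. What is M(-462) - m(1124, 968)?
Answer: 943266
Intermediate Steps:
h(b) = -4*b*(-5 + b) (h(b) = -2*(b + b)*(b - 5) = -2*2*b*(-5 + b) = -4*b*(-5 + b))
m(A, Q) = 2112 (m(A, Q) = -1*(-2112) = 2112)
M(j) = -336 + j² - 1585*j (M(j) = (j² - 1585*j) + 4*12*(5 - 1*12) = (j² - 1585*j) + 4*12*(5 - 12) = (j² - 1585*j) + 4*12*(-7) = (j² - 1585*j) - 336 = -336 + j² - 1585*j)
M(-462) - m(1124, 968) = (-336 + (-462)² - 1585*(-462)) - 1*2112 = (-336 + 213444 + 732270) - 2112 = 945378 - 2112 = 943266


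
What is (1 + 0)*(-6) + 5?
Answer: -1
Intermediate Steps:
(1 + 0)*(-6) + 5 = 1*(-6) + 5 = -6 + 5 = -1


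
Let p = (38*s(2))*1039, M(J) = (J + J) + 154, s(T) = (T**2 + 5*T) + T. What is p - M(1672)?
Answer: 628214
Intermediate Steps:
s(T) = T**2 + 6*T
M(J) = 154 + 2*J (M(J) = 2*J + 154 = 154 + 2*J)
p = 631712 (p = (38*(2*(6 + 2)))*1039 = (38*(2*8))*1039 = (38*16)*1039 = 608*1039 = 631712)
p - M(1672) = 631712 - (154 + 2*1672) = 631712 - (154 + 3344) = 631712 - 1*3498 = 631712 - 3498 = 628214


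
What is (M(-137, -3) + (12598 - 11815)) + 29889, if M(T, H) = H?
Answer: 30669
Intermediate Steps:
(M(-137, -3) + (12598 - 11815)) + 29889 = (-3 + (12598 - 11815)) + 29889 = (-3 + 783) + 29889 = 780 + 29889 = 30669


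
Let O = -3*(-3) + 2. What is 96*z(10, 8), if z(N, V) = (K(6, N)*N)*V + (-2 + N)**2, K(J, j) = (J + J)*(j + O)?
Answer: 1941504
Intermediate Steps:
O = 11 (O = 9 + 2 = 11)
K(J, j) = 2*J*(11 + j) (K(J, j) = (J + J)*(j + 11) = (2*J)*(11 + j) = 2*J*(11 + j))
z(N, V) = (-2 + N)**2 + N*V*(132 + 12*N) (z(N, V) = ((2*6*(11 + N))*N)*V + (-2 + N)**2 = ((132 + 12*N)*N)*V + (-2 + N)**2 = (N*(132 + 12*N))*V + (-2 + N)**2 = N*V*(132 + 12*N) + (-2 + N)**2 = (-2 + N)**2 + N*V*(132 + 12*N))
96*z(10, 8) = 96*((-2 + 10)**2 + 12*10*8*(11 + 10)) = 96*(8**2 + 12*10*8*21) = 96*(64 + 20160) = 96*20224 = 1941504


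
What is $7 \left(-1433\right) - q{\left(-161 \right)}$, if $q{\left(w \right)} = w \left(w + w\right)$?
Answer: $-61873$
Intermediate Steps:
$q{\left(w \right)} = 2 w^{2}$ ($q{\left(w \right)} = w 2 w = 2 w^{2}$)
$7 \left(-1433\right) - q{\left(-161 \right)} = 7 \left(-1433\right) - 2 \left(-161\right)^{2} = -10031 - 2 \cdot 25921 = -10031 - 51842 = -61873$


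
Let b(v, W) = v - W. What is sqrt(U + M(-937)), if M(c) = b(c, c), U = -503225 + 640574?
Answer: 3*sqrt(15261) ≈ 370.61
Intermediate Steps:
U = 137349
M(c) = 0 (M(c) = c - c = 0)
sqrt(U + M(-937)) = sqrt(137349 + 0) = sqrt(137349) = 3*sqrt(15261)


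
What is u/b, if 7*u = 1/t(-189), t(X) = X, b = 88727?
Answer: -1/117385821 ≈ -8.5189e-9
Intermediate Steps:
u = -1/1323 (u = (1/7)/(-189) = (1/7)*(-1/189) = -1/1323 ≈ -0.00075586)
u/b = -1/1323/88727 = -1/1323*1/88727 = -1/117385821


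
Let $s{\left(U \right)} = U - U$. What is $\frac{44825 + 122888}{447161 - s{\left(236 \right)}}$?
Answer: $\frac{12901}{34397} \approx 0.37506$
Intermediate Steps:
$s{\left(U \right)} = 0$
$\frac{44825 + 122888}{447161 - s{\left(236 \right)}} = \frac{44825 + 122888}{447161 - 0} = \frac{167713}{447161 + 0} = \frac{167713}{447161} = 167713 \cdot \frac{1}{447161} = \frac{12901}{34397}$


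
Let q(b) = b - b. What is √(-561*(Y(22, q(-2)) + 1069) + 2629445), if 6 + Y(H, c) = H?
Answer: 14*√10310 ≈ 1421.5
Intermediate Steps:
q(b) = 0
Y(H, c) = -6 + H
√(-561*(Y(22, q(-2)) + 1069) + 2629445) = √(-561*((-6 + 22) + 1069) + 2629445) = √(-561*(16 + 1069) + 2629445) = √(-561*1085 + 2629445) = √(-608685 + 2629445) = √2020760 = 14*√10310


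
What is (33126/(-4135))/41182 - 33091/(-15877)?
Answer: 2817230018684/1351827874445 ≈ 2.0840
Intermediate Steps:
(33126/(-4135))/41182 - 33091/(-15877) = (33126*(-1/4135))*(1/41182) - 33091*(-1/15877) = -33126/4135*1/41182 + 33091/15877 = -16563/85143785 + 33091/15877 = 2817230018684/1351827874445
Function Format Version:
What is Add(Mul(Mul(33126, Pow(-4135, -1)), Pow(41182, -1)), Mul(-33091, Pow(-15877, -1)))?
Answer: Rational(2817230018684, 1351827874445) ≈ 2.0840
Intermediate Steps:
Add(Mul(Mul(33126, Pow(-4135, -1)), Pow(41182, -1)), Mul(-33091, Pow(-15877, -1))) = Add(Mul(Mul(33126, Rational(-1, 4135)), Rational(1, 41182)), Mul(-33091, Rational(-1, 15877))) = Add(Mul(Rational(-33126, 4135), Rational(1, 41182)), Rational(33091, 15877)) = Add(Rational(-16563, 85143785), Rational(33091, 15877)) = Rational(2817230018684, 1351827874445)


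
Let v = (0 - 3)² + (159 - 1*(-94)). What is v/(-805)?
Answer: -262/805 ≈ -0.32547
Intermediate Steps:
v = 262 (v = (-3)² + (159 + 94) = 9 + 253 = 262)
v/(-805) = 262/(-805) = 262*(-1/805) = -262/805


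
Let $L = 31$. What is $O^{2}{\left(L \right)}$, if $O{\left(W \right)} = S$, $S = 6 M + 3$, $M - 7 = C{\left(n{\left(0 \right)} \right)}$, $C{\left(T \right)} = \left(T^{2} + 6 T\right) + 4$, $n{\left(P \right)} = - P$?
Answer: $4761$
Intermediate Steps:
$C{\left(T \right)} = 4 + T^{2} + 6 T$
$M = 11$ ($M = 7 + \left(4 + \left(\left(-1\right) 0\right)^{2} + 6 \left(\left(-1\right) 0\right)\right) = 7 + \left(4 + 0^{2} + 6 \cdot 0\right) = 7 + \left(4 + 0 + 0\right) = 7 + 4 = 11$)
$S = 69$ ($S = 6 \cdot 11 + 3 = 66 + 3 = 69$)
$O{\left(W \right)} = 69$
$O^{2}{\left(L \right)} = 69^{2} = 4761$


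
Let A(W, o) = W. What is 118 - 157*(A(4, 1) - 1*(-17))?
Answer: -3179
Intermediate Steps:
118 - 157*(A(4, 1) - 1*(-17)) = 118 - 157*(4 - 1*(-17)) = 118 - 157*(4 + 17) = 118 - 157*21 = 118 - 3297 = -3179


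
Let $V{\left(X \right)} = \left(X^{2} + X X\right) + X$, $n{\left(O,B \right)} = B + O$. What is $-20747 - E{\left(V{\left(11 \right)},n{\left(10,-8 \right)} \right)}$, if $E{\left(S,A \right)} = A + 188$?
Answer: $-20937$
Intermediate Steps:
$V{\left(X \right)} = X + 2 X^{2}$ ($V{\left(X \right)} = \left(X^{2} + X^{2}\right) + X = 2 X^{2} + X = X + 2 X^{2}$)
$E{\left(S,A \right)} = 188 + A$
$-20747 - E{\left(V{\left(11 \right)},n{\left(10,-8 \right)} \right)} = -20747 - \left(188 + \left(-8 + 10\right)\right) = -20747 - \left(188 + 2\right) = -20747 - 190 = -20937$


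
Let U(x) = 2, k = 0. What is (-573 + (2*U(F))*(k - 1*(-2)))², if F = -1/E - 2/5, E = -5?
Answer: 319225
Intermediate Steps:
F = -⅕ (F = -1/(-5) - 2/5 = -1*(-⅕) - 2*⅕ = ⅕ - ⅖ = -⅕ ≈ -0.20000)
(-573 + (2*U(F))*(k - 1*(-2)))² = (-573 + (2*2)*(0 - 1*(-2)))² = (-573 + 4*(0 + 2))² = (-573 + 4*2)² = (-573 + 8)² = (-565)² = 319225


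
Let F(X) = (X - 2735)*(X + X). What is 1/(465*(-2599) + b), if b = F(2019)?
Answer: -1/4099743 ≈ -2.4392e-7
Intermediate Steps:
F(X) = 2*X*(-2735 + X) (F(X) = (-2735 + X)*(2*X) = 2*X*(-2735 + X))
b = -2891208 (b = 2*2019*(-2735 + 2019) = 2*2019*(-716) = -2891208)
1/(465*(-2599) + b) = 1/(465*(-2599) - 2891208) = 1/(-1208535 - 2891208) = 1/(-4099743) = -1/4099743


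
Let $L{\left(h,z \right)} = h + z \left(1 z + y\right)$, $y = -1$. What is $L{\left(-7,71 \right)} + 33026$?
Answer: $37989$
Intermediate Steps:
$L{\left(h,z \right)} = h + z \left(-1 + z\right)$ ($L{\left(h,z \right)} = h + z \left(1 z - 1\right) = h + z \left(z - 1\right) = h + z \left(-1 + z\right)$)
$L{\left(-7,71 \right)} + 33026 = \left(-7 + 71^{2} - 71\right) + 33026 = \left(-7 + 5041 - 71\right) + 33026 = 4963 + 33026 = 37989$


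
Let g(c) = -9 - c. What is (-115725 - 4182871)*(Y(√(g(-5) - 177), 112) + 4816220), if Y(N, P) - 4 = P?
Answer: -20703482664256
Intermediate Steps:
Y(N, P) = 4 + P
(-115725 - 4182871)*(Y(√(g(-5) - 177), 112) + 4816220) = (-115725 - 4182871)*((4 + 112) + 4816220) = -4298596*(116 + 4816220) = -4298596*4816336 = -20703482664256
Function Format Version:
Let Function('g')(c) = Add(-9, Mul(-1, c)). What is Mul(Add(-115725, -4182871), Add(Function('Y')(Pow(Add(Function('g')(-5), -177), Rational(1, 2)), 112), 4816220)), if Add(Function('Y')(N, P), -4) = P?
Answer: -20703482664256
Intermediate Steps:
Function('Y')(N, P) = Add(4, P)
Mul(Add(-115725, -4182871), Add(Function('Y')(Pow(Add(Function('g')(-5), -177), Rational(1, 2)), 112), 4816220)) = Mul(Add(-115725, -4182871), Add(Add(4, 112), 4816220)) = Mul(-4298596, Add(116, 4816220)) = Mul(-4298596, 4816336) = -20703482664256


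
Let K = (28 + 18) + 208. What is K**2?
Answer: 64516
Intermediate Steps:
K = 254 (K = 46 + 208 = 254)
K**2 = 254**2 = 64516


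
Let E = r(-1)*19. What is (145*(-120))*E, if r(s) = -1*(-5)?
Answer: -1653000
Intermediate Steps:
r(s) = 5
E = 95 (E = 5*19 = 95)
(145*(-120))*E = (145*(-120))*95 = -17400*95 = -1653000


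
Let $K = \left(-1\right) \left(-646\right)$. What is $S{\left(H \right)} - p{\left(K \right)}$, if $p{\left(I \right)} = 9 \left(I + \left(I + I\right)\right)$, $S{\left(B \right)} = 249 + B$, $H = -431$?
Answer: $-17624$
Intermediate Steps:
$K = 646$
$p{\left(I \right)} = 27 I$ ($p{\left(I \right)} = 9 \left(I + 2 I\right) = 9 \cdot 3 I = 27 I$)
$S{\left(H \right)} - p{\left(K \right)} = \left(249 - 431\right) - 27 \cdot 646 = -182 - 17442 = -17624$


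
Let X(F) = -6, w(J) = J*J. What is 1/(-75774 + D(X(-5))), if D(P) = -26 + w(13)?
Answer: -1/75631 ≈ -1.3222e-5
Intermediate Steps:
w(J) = J²
D(P) = 143 (D(P) = -26 + 13² = -26 + 169 = 143)
1/(-75774 + D(X(-5))) = 1/(-75774 + 143) = 1/(-75631) = -1/75631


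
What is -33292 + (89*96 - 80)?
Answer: -24828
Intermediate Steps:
-33292 + (89*96 - 80) = -33292 + (8544 - 80) = -33292 + 8464 = -24828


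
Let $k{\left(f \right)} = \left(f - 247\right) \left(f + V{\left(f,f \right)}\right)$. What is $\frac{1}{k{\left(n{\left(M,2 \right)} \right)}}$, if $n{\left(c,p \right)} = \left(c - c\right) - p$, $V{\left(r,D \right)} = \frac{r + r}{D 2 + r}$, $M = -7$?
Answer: $\frac{1}{332} \approx 0.003012$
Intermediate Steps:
$V{\left(r,D \right)} = \frac{2 r}{r + 2 D}$ ($V{\left(r,D \right)} = \frac{2 r}{2 D + r} = \frac{2 r}{r + 2 D}$)
$n{\left(c,p \right)} = - p$ ($n{\left(c,p \right)} = 0 - p = - p$)
$k{\left(f \right)} = \left(-247 + f\right) \left(\frac{2}{3} + f\right)$ ($k{\left(f \right)} = \left(f - 247\right) \left(f + \frac{2 f}{f + 2 f}\right) = \left(-247 + f\right) \left(f + \frac{2 f}{3 f}\right) = \left(-247 + f\right) \left(f + 2 f \frac{1}{3 f}\right) = \left(-247 + f\right) \left(f + \frac{2}{3}\right) = \left(-247 + f\right) \left(\frac{2}{3} + f\right)$)
$\frac{1}{k{\left(n{\left(M,2 \right)} \right)}} = \frac{1}{- \frac{494}{3} + \left(\left(-1\right) 2\right)^{2} - \frac{739 \left(\left(-1\right) 2\right)}{3}} = \frac{1}{- \frac{494}{3} + \left(-2\right)^{2} - - \frac{1478}{3}} = \frac{1}{- \frac{494}{3} + 4 + \frac{1478}{3}} = \frac{1}{332}$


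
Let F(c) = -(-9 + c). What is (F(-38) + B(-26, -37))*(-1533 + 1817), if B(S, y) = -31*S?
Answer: 242252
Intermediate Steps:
F(c) = 9 - c
(F(-38) + B(-26, -37))*(-1533 + 1817) = ((9 - 1*(-38)) - 31*(-26))*(-1533 + 1817) = ((9 + 38) + 806)*284 = (47 + 806)*284 = 853*284 = 242252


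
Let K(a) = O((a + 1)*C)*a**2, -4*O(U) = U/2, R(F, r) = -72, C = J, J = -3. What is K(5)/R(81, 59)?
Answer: -25/32 ≈ -0.78125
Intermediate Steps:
C = -3
O(U) = -U/8 (O(U) = -U/(4*2) = -U/8)
K(a) = a**2*(3/8 + 3*a/8) (K(a) = (-(a + 1)*(-3)/8)*a**2 = (-(1 + a)*(-3)/8)*a**2 = (-(-3 - 3*a)/8)*a**2 = (3/8 + 3*a/8)*a**2 = a**2*(3/8 + 3*a/8))
K(5)/R(81, 59) = ((3/8)*5**2*(1 + 5))/(-72) = -25*6/192 = -1/72*225/4 = -25/32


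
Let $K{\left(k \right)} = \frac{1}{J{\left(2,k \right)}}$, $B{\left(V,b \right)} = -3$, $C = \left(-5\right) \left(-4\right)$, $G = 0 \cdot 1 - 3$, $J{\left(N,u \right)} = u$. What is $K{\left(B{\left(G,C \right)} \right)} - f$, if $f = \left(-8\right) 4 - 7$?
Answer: $\frac{116}{3} \approx 38.667$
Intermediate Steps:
$G = -3$ ($G = 0 - 3 = -3$)
$C = 20$
$f = -39$ ($f = -32 - 7 = -39$)
$K{\left(k \right)} = \frac{1}{k}$
$K{\left(B{\left(G,C \right)} \right)} - f = \frac{1}{-3} - -39 = - \frac{1}{3} + 39 = \frac{116}{3}$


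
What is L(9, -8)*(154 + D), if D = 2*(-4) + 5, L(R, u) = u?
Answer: -1208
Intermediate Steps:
D = -3 (D = -8 + 5 = -3)
L(9, -8)*(154 + D) = -8*(154 - 3) = -8*151 = -1208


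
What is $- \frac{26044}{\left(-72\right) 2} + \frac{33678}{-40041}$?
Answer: $\frac{9610909}{53388} \approx 180.02$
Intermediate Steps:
$- \frac{26044}{\left(-72\right) 2} + \frac{33678}{-40041} = - \frac{26044}{-144} + 33678 \left(- \frac{1}{40041}\right) = \left(-26044\right) \left(- \frac{1}{144}\right) - \frac{3742}{4449} = \frac{6511}{36} - \frac{3742}{4449} = \frac{9610909}{53388}$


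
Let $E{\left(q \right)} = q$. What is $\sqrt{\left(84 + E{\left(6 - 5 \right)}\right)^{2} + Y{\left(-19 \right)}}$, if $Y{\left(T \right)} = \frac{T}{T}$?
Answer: $\sqrt{7226} \approx 85.006$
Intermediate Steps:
$Y{\left(T \right)} = 1$
$\sqrt{\left(84 + E{\left(6 - 5 \right)}\right)^{2} + Y{\left(-19 \right)}} = \sqrt{\left(84 + \left(6 - 5\right)\right)^{2} + 1} = \sqrt{\left(84 + 1\right)^{2} + 1} = \sqrt{85^{2} + 1} = \sqrt{7225 + 1} = \sqrt{7226}$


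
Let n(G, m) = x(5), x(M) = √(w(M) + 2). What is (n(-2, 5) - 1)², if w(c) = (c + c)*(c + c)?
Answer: (1 - √102)² ≈ 82.801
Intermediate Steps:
w(c) = 4*c² (w(c) = (2*c)*(2*c) = 4*c²)
x(M) = √(2 + 4*M²) (x(M) = √(4*M² + 2) = √(2 + 4*M²))
n(G, m) = √102 (n(G, m) = √(2 + 4*5²) = √(2 + 4*25) = √(2 + 100) = √102)
(n(-2, 5) - 1)² = (√102 - 1)² = (-1 + √102)²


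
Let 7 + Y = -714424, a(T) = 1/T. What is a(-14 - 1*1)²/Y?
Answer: -1/160746975 ≈ -6.2210e-9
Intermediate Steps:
Y = -714431 (Y = -7 - 714424 = -714431)
a(-14 - 1*1)²/Y = (1/(-14 - 1*1))²/(-714431) = (1/(-14 - 1))²*(-1/714431) = (1/(-15))²*(-1/714431) = (-1/15)²*(-1/714431) = (1/225)*(-1/714431) = -1/160746975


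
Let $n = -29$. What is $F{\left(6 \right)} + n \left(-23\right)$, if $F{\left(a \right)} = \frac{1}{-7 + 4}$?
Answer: $\frac{2000}{3} \approx 666.67$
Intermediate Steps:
$F{\left(a \right)} = - \frac{1}{3}$ ($F{\left(a \right)} = \frac{1}{-3} = - \frac{1}{3}$)
$F{\left(6 \right)} + n \left(-23\right) = - \frac{1}{3} - -667 = - \frac{1}{3} + 667 = \frac{2000}{3}$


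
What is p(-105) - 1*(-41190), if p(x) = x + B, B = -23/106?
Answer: 4354987/106 ≈ 41085.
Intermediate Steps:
B = -23/106 (B = -23*1/106 = -23/106 ≈ -0.21698)
p(x) = -23/106 + x (p(x) = x - 23/106 = -23/106 + x)
p(-105) - 1*(-41190) = (-23/106 - 105) - 1*(-41190) = -11153/106 + 41190 = 4354987/106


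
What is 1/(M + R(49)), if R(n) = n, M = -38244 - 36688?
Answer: -1/74883 ≈ -1.3354e-5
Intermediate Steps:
M = -74932
1/(M + R(49)) = 1/(-74932 + 49) = 1/(-74883) = -1/74883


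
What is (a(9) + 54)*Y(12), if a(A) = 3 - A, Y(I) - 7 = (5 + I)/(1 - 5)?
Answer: 132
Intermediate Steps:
Y(I) = 23/4 - I/4 (Y(I) = 7 + (5 + I)/(1 - 5) = 7 + (5 + I)/(-4) = 7 + (5 + I)*(-¼) = 7 + (-5/4 - I/4) = 23/4 - I/4)
(a(9) + 54)*Y(12) = ((3 - 1*9) + 54)*(23/4 - ¼*12) = ((3 - 9) + 54)*(23/4 - 3) = (-6 + 54)*(11/4) = 48*(11/4) = 132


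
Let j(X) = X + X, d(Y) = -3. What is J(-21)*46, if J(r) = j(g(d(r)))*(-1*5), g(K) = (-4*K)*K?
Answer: 16560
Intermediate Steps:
g(K) = -4*K²
j(X) = 2*X
J(r) = 360 (J(r) = (2*(-4*(-3)²))*(-1*5) = (2*(-4*9))*(-5) = (2*(-36))*(-5) = -72*(-5) = 360)
J(-21)*46 = 360*46 = 16560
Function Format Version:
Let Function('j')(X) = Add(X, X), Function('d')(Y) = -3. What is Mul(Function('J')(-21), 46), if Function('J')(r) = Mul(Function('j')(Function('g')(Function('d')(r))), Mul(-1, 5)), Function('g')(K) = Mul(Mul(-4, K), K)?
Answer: 16560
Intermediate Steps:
Function('g')(K) = Mul(-4, Pow(K, 2))
Function('j')(X) = Mul(2, X)
Function('J')(r) = 360 (Function('J')(r) = Mul(Mul(2, Mul(-4, Pow(-3, 2))), Mul(-1, 5)) = Mul(Mul(2, Mul(-4, 9)), -5) = Mul(Mul(2, -36), -5) = Mul(-72, -5) = 360)
Mul(Function('J')(-21), 46) = Mul(360, 46) = 16560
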